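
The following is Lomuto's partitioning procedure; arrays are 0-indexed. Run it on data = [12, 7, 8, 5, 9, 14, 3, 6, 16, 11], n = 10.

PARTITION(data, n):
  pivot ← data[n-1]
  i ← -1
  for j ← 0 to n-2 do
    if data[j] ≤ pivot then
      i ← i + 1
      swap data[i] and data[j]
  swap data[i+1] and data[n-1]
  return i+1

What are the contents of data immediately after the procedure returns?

pivot = data[9] = 11; i = -1
j=0: data[0]=12 > 11 → no swap
j=1: data[1]=7 ≤ 11 → i=0, swap data[0],data[1] → [7, 12, 8, 5, 9, 14, 3, 6, 16, 11]
j=2: data[2]=8 ≤ 11 → i=1, swap data[1],data[2] → [7, 8, 12, 5, 9, 14, 3, 6, 16, 11]
j=3: data[3]=5 ≤ 11 → i=2, swap data[2],data[3] → [7, 8, 5, 12, 9, 14, 3, 6, 16, 11]
j=4: data[4]=9 ≤ 11 → i=3, swap data[3],data[4] → [7, 8, 5, 9, 12, 14, 3, 6, 16, 11]
j=5: data[5]=14 > 11 → no swap
j=6: data[6]=3 ≤ 11 → i=4, swap data[4],data[6] → [7, 8, 5, 9, 3, 14, 12, 6, 16, 11]
j=7: data[7]=6 ≤ 11 → i=5, swap data[5],data[7] → [7, 8, 5, 9, 3, 6, 12, 14, 16, 11]
j=8: data[8]=16 > 11 → no swap
final swap data[6],data[9] → [7, 8, 5, 9, 3, 6, 11, 14, 16, 12]; return 6

[7, 8, 5, 9, 3, 6, 11, 14, 16, 12]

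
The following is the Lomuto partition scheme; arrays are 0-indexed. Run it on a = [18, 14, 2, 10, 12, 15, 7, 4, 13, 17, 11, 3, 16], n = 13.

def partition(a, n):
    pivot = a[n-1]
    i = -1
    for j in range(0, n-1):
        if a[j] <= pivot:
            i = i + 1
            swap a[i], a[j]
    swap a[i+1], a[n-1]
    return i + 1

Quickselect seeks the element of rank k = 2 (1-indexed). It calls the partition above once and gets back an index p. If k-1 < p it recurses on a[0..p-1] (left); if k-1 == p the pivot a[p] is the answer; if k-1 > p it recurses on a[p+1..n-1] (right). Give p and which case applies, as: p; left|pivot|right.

pivot=16, i=-1
j=0: 18>16, skip
j=1: 14≤16, i=0, swap(0,1) ⇒ [14, 18, 2, 10, 12, 15, 7, 4, 13, 17, 11, 3, 16]
j=2: 2≤16, i=1, swap(1,2) ⇒ [14, 2, 18, 10, 12, 15, 7, 4, 13, 17, 11, 3, 16]
j=3: 10≤16, i=2, swap(2,3) ⇒ [14, 2, 10, 18, 12, 15, 7, 4, 13, 17, 11, 3, 16]
j=4: 12≤16, i=3, swap(3,4) ⇒ [14, 2, 10, 12, 18, 15, 7, 4, 13, 17, 11, 3, 16]
j=5: 15≤16, i=4, swap(4,5) ⇒ [14, 2, 10, 12, 15, 18, 7, 4, 13, 17, 11, 3, 16]
j=6: 7≤16, i=5, swap(5,6) ⇒ [14, 2, 10, 12, 15, 7, 18, 4, 13, 17, 11, 3, 16]
j=7: 4≤16, i=6, swap(6,7) ⇒ [14, 2, 10, 12, 15, 7, 4, 18, 13, 17, 11, 3, 16]
j=8: 13≤16, i=7, swap(7,8) ⇒ [14, 2, 10, 12, 15, 7, 4, 13, 18, 17, 11, 3, 16]
j=9: 17>16, skip
j=10: 11≤16, i=8, swap(8,10) ⇒ [14, 2, 10, 12, 15, 7, 4, 13, 11, 17, 18, 3, 16]
j=11: 3≤16, i=9, swap(9,11) ⇒ [14, 2, 10, 12, 15, 7, 4, 13, 11, 3, 18, 17, 16]
swap(10,12) ⇒ [14, 2, 10, 12, 15, 7, 4, 13, 11, 3, 16, 17, 18]; return 10
p = 10; k-1 = 1 < 10 ⇒ left

10; left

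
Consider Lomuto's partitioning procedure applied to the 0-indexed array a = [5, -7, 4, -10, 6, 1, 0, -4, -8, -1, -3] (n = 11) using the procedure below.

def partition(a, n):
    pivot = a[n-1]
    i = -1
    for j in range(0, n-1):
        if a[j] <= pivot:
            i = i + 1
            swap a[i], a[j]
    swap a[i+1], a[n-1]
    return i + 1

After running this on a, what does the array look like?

[-7, -10, -4, -8, -3, 1, 0, 4, 5, -1, 6]

pivot = a[10] = -3; i = -1
j=0: a[0]=5 > -3 → no swap
j=1: a[1]=-7 ≤ -3 → i=0, swap a[0],a[1] → [-7, 5, 4, -10, 6, 1, 0, -4, -8, -1, -3]
j=2: a[2]=4 > -3 → no swap
j=3: a[3]=-10 ≤ -3 → i=1, swap a[1],a[3] → [-7, -10, 4, 5, 6, 1, 0, -4, -8, -1, -3]
j=4: a[4]=6 > -3 → no swap
j=5: a[5]=1 > -3 → no swap
j=6: a[6]=0 > -3 → no swap
j=7: a[7]=-4 ≤ -3 → i=2, swap a[2],a[7] → [-7, -10, -4, 5, 6, 1, 0, 4, -8, -1, -3]
j=8: a[8]=-8 ≤ -3 → i=3, swap a[3],a[8] → [-7, -10, -4, -8, 6, 1, 0, 4, 5, -1, -3]
j=9: a[9]=-1 > -3 → no swap
final swap a[4],a[10] → [-7, -10, -4, -8, -3, 1, 0, 4, 5, -1, 6]; return 4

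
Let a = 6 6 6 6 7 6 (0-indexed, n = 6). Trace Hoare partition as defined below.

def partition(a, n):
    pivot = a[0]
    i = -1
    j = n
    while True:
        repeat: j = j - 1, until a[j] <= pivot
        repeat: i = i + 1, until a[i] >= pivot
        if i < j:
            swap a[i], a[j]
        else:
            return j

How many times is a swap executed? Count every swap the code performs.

2

pivot=6
j stops at 5 (6), i stops at 0 (6); swap ⇒ 6 6 6 6 7 6
j stops at 3 (6), i stops at 1 (6); swap ⇒ 6 6 6 6 7 6
j stops at 2, i stops at 2; i≥j ⇒ return 2. a=6 6 6 6 7 6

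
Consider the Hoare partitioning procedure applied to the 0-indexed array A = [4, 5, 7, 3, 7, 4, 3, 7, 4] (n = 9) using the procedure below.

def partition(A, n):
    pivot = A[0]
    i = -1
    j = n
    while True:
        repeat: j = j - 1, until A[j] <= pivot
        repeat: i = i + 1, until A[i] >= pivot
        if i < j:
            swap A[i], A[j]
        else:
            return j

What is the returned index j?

3

pivot = A[0] = 4; i = -1, j = 9
j→8 (A[8]=4≤4), i→0 (A[0]=4≥4); i<j, swap → [4, 5, 7, 3, 7, 4, 3, 7, 4]
j→6 (A[6]=3≤4), i→1 (A[1]=5≥4); i<j, swap → [4, 3, 7, 3, 7, 4, 5, 7, 4]
j→5 (A[5]=4≤4), i→2 (A[2]=7≥4); i<j, swap → [4, 3, 4, 3, 7, 7, 5, 7, 4]
j→3, i→4; i≥j, return j=3. A = [4, 3, 4, 3, 7, 7, 5, 7, 4]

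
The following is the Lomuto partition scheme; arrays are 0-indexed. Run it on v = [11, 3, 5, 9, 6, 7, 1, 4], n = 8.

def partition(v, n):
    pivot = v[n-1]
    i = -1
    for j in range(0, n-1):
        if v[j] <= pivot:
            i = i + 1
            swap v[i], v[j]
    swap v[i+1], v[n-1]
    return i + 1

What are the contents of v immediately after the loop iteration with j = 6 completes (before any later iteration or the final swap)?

pivot = v[7] = 4; i = -1
j=0: v[0]=11 > 4 → no swap
j=1: v[1]=3 ≤ 4 → i=0, swap v[0],v[1] → [3, 11, 5, 9, 6, 7, 1, 4]
j=2: v[2]=5 > 4 → no swap
j=3: v[3]=9 > 4 → no swap
j=4: v[4]=6 > 4 → no swap
j=5: v[5]=7 > 4 → no swap
j=6: v[6]=1 ≤ 4 → i=1, swap v[1],v[6] → [3, 1, 5, 9, 6, 7, 11, 4]
(after j=6) v = [3, 1, 5, 9, 6, 7, 11, 4]

[3, 1, 5, 9, 6, 7, 11, 4]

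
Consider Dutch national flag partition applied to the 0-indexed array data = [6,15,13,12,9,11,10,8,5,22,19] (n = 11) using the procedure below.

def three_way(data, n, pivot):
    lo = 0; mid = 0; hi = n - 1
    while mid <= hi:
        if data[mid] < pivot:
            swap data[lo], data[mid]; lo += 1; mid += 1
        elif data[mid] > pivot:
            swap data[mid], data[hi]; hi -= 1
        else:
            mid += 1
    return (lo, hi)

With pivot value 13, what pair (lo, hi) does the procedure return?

pivot = 13; lo=0, mid=0, hi=10
data[mid]=6<13: swap data[0],data[0]; lo=1,mid=1 → [6,15,13,12,9,11,10,8,5,22,19]
data[mid]=15>13: swap data[1],data[10]; hi=9 → [6,19,13,12,9,11,10,8,5,22,15]
data[mid]=19>13: swap data[1],data[9]; hi=8 → [6,22,13,12,9,11,10,8,5,19,15]
data[mid]=22>13: swap data[1],data[8]; hi=7 → [6,5,13,12,9,11,10,8,22,19,15]
data[mid]=5<13: swap data[1],data[1]; lo=2,mid=2 → [6,5,13,12,9,11,10,8,22,19,15]
data[mid]=13=13: mid=3
data[mid]=12<13: swap data[2],data[3]; lo=3,mid=4 → [6,5,12,13,9,11,10,8,22,19,15]
data[mid]=9<13: swap data[3],data[4]; lo=4,mid=5 → [6,5,12,9,13,11,10,8,22,19,15]
data[mid]=11<13: swap data[4],data[5]; lo=5,mid=6 → [6,5,12,9,11,13,10,8,22,19,15]
data[mid]=10<13: swap data[5],data[6]; lo=6,mid=7 → [6,5,12,9,11,10,13,8,22,19,15]
data[mid]=8<13: swap data[6],data[7]; lo=7,mid=8 → [6,5,12,9,11,10,8,13,22,19,15]
end: lo=7, hi=7; data = [6,5,12,9,11,10,8,13,22,19,15]

(7, 7)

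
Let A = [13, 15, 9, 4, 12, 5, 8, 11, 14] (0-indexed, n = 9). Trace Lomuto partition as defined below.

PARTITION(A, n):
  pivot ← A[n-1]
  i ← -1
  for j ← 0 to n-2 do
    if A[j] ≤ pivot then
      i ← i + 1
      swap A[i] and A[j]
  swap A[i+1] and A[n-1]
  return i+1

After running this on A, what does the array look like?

[13, 9, 4, 12, 5, 8, 11, 14, 15]

pivot = A[8] = 14; i = -1
j=0: A[0]=13 ≤ 14 → i=0, swap A[0],A[0] (no change) → [13, 15, 9, 4, 12, 5, 8, 11, 14]
j=1: A[1]=15 > 14 → no swap
j=2: A[2]=9 ≤ 14 → i=1, swap A[1],A[2] → [13, 9, 15, 4, 12, 5, 8, 11, 14]
j=3: A[3]=4 ≤ 14 → i=2, swap A[2],A[3] → [13, 9, 4, 15, 12, 5, 8, 11, 14]
j=4: A[4]=12 ≤ 14 → i=3, swap A[3],A[4] → [13, 9, 4, 12, 15, 5, 8, 11, 14]
j=5: A[5]=5 ≤ 14 → i=4, swap A[4],A[5] → [13, 9, 4, 12, 5, 15, 8, 11, 14]
j=6: A[6]=8 ≤ 14 → i=5, swap A[5],A[6] → [13, 9, 4, 12, 5, 8, 15, 11, 14]
j=7: A[7]=11 ≤ 14 → i=6, swap A[6],A[7] → [13, 9, 4, 12, 5, 8, 11, 15, 14]
final swap A[7],A[8] → [13, 9, 4, 12, 5, 8, 11, 14, 15]; return 7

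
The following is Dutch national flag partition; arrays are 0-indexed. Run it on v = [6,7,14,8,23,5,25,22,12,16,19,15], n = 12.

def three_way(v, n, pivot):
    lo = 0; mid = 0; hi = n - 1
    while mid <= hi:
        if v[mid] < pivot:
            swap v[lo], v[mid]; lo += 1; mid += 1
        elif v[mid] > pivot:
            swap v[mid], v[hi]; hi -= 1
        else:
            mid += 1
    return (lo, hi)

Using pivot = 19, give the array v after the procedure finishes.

[6,7,14,8,15,5,16,12,19,22,25,23]

lo=0 mid=0 hi=11
6<19: swap(0,0), lo=1 mid=1 ⇒ [6,7,14,8,23,5,25,22,12,16,19,15]
7<19: swap(1,1), lo=2 mid=2 ⇒ [6,7,14,8,23,5,25,22,12,16,19,15]
14<19: swap(2,2), lo=3 mid=3 ⇒ [6,7,14,8,23,5,25,22,12,16,19,15]
8<19: swap(3,3), lo=4 mid=4 ⇒ [6,7,14,8,23,5,25,22,12,16,19,15]
23>19: swap(4,11), hi=10 ⇒ [6,7,14,8,15,5,25,22,12,16,19,23]
15<19: swap(4,4), lo=5 mid=5 ⇒ [6,7,14,8,15,5,25,22,12,16,19,23]
5<19: swap(5,5), lo=6 mid=6 ⇒ [6,7,14,8,15,5,25,22,12,16,19,23]
25>19: swap(6,10), hi=9 ⇒ [6,7,14,8,15,5,19,22,12,16,25,23]
19=19: mid=7
22>19: swap(7,9), hi=8 ⇒ [6,7,14,8,15,5,19,16,12,22,25,23]
16<19: swap(6,7), lo=7 mid=8 ⇒ [6,7,14,8,15,5,16,19,12,22,25,23]
12<19: swap(7,8), lo=8 mid=9 ⇒ [6,7,14,8,15,5,16,12,19,22,25,23]
done. lo=8 hi=8; v=[6,7,14,8,15,5,16,12,19,22,25,23]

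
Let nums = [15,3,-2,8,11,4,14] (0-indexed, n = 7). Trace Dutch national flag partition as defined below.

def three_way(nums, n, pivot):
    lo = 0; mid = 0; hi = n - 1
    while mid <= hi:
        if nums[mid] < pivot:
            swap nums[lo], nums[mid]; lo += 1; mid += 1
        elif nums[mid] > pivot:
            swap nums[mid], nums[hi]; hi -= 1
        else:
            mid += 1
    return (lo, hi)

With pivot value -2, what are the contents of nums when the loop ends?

[-2,3,8,11,4,14,15]

lo=0 mid=0 hi=6
15>-2: swap(0,6), hi=5 ⇒ [14,3,-2,8,11,4,15]
14>-2: swap(0,5), hi=4 ⇒ [4,3,-2,8,11,14,15]
4>-2: swap(0,4), hi=3 ⇒ [11,3,-2,8,4,14,15]
11>-2: swap(0,3), hi=2 ⇒ [8,3,-2,11,4,14,15]
8>-2: swap(0,2), hi=1 ⇒ [-2,3,8,11,4,14,15]
-2=-2: mid=1
3>-2: swap(1,1), hi=0 ⇒ [-2,3,8,11,4,14,15]
done. lo=0 hi=0; nums=[-2,3,8,11,4,14,15]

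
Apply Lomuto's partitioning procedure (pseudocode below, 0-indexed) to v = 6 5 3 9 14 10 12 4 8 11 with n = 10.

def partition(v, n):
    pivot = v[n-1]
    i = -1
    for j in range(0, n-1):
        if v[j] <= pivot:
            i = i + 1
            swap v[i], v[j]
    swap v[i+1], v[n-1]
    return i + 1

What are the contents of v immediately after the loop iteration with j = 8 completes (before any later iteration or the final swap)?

6 5 3 9 10 4 8 14 12 11

pivot = v[9] = 11; i = -1
j=0: v[0]=6 ≤ 11 → i=0, swap v[0],v[0] (no change) → 6 5 3 9 14 10 12 4 8 11
j=1: v[1]=5 ≤ 11 → i=1, swap v[1],v[1] (no change) → 6 5 3 9 14 10 12 4 8 11
j=2: v[2]=3 ≤ 11 → i=2, swap v[2],v[2] (no change) → 6 5 3 9 14 10 12 4 8 11
j=3: v[3]=9 ≤ 11 → i=3, swap v[3],v[3] (no change) → 6 5 3 9 14 10 12 4 8 11
j=4: v[4]=14 > 11 → no swap
j=5: v[5]=10 ≤ 11 → i=4, swap v[4],v[5] → 6 5 3 9 10 14 12 4 8 11
j=6: v[6]=12 > 11 → no swap
j=7: v[7]=4 ≤ 11 → i=5, swap v[5],v[7] → 6 5 3 9 10 4 12 14 8 11
j=8: v[8]=8 ≤ 11 → i=6, swap v[6],v[8] → 6 5 3 9 10 4 8 14 12 11
(after j=8) v = 6 5 3 9 10 4 8 14 12 11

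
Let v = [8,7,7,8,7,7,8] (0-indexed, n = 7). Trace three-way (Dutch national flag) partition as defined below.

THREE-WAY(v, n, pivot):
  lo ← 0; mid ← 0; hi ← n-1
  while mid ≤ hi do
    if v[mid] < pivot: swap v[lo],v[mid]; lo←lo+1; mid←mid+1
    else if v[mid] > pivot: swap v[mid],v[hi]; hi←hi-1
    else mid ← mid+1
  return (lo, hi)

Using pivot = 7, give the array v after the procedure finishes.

lo=0 mid=0 hi=6
8>7: swap(0,6), hi=5 ⇒ [8,7,7,8,7,7,8]
8>7: swap(0,5), hi=4 ⇒ [7,7,7,8,7,8,8]
7=7: mid=1
7=7: mid=2
7=7: mid=3
8>7: swap(3,4), hi=3 ⇒ [7,7,7,7,8,8,8]
7=7: mid=4
done. lo=0 hi=3; v=[7,7,7,7,8,8,8]

[7,7,7,7,8,8,8]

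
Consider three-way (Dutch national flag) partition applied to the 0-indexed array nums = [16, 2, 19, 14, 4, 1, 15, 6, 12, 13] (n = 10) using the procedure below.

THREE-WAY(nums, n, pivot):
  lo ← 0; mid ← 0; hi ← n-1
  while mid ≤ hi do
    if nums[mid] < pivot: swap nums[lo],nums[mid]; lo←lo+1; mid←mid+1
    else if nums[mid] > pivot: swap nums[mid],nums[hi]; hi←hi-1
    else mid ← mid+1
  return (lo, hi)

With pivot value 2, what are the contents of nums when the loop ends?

[1, 2, 14, 4, 19, 15, 6, 12, 13, 16]

lo=0 mid=0 hi=9
16>2: swap(0,9), hi=8 ⇒ [13, 2, 19, 14, 4, 1, 15, 6, 12, 16]
13>2: swap(0,8), hi=7 ⇒ [12, 2, 19, 14, 4, 1, 15, 6, 13, 16]
12>2: swap(0,7), hi=6 ⇒ [6, 2, 19, 14, 4, 1, 15, 12, 13, 16]
6>2: swap(0,6), hi=5 ⇒ [15, 2, 19, 14, 4, 1, 6, 12, 13, 16]
15>2: swap(0,5), hi=4 ⇒ [1, 2, 19, 14, 4, 15, 6, 12, 13, 16]
1<2: swap(0,0), lo=1 mid=1 ⇒ [1, 2, 19, 14, 4, 15, 6, 12, 13, 16]
2=2: mid=2
19>2: swap(2,4), hi=3 ⇒ [1, 2, 4, 14, 19, 15, 6, 12, 13, 16]
4>2: swap(2,3), hi=2 ⇒ [1, 2, 14, 4, 19, 15, 6, 12, 13, 16]
14>2: swap(2,2), hi=1 ⇒ [1, 2, 14, 4, 19, 15, 6, 12, 13, 16]
done. lo=1 hi=1; nums=[1, 2, 14, 4, 19, 15, 6, 12, 13, 16]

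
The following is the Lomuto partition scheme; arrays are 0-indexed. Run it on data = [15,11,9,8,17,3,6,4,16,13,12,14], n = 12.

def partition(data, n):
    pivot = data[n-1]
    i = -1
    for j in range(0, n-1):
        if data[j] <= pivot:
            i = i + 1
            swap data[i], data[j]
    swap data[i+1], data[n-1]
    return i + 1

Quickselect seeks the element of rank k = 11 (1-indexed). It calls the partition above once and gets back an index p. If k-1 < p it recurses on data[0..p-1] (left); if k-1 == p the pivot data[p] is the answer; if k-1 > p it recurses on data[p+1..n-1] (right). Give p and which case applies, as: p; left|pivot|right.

8; right

pivot = data[11] = 14; i = -1
j=0: data[0]=15 > 14 → no swap
j=1: data[1]=11 ≤ 14 → i=0, swap data[0],data[1] → [11,15,9,8,17,3,6,4,16,13,12,14]
j=2: data[2]=9 ≤ 14 → i=1, swap data[1],data[2] → [11,9,15,8,17,3,6,4,16,13,12,14]
j=3: data[3]=8 ≤ 14 → i=2, swap data[2],data[3] → [11,9,8,15,17,3,6,4,16,13,12,14]
j=4: data[4]=17 > 14 → no swap
j=5: data[5]=3 ≤ 14 → i=3, swap data[3],data[5] → [11,9,8,3,17,15,6,4,16,13,12,14]
j=6: data[6]=6 ≤ 14 → i=4, swap data[4],data[6] → [11,9,8,3,6,15,17,4,16,13,12,14]
j=7: data[7]=4 ≤ 14 → i=5, swap data[5],data[7] → [11,9,8,3,6,4,17,15,16,13,12,14]
j=8: data[8]=16 > 14 → no swap
j=9: data[9]=13 ≤ 14 → i=6, swap data[6],data[9] → [11,9,8,3,6,4,13,15,16,17,12,14]
j=10: data[10]=12 ≤ 14 → i=7, swap data[7],data[10] → [11,9,8,3,6,4,13,12,16,17,15,14]
final swap data[8],data[11] → [11,9,8,3,6,4,13,12,14,17,15,16]; return 8
p = 8; k-1 = 10 > 8 ⇒ right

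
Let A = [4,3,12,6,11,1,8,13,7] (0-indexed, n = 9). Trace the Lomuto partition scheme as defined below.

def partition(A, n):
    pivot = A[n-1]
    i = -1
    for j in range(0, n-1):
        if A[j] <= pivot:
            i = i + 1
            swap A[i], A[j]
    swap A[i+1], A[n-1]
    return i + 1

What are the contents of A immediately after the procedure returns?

[4,3,6,1,7,12,8,13,11]

pivot=7, i=-1
j=0: 4≤7, i=0, swap(0,0) ⇒ [4,3,12,6,11,1,8,13,7]
j=1: 3≤7, i=1, swap(1,1) ⇒ [4,3,12,6,11,1,8,13,7]
j=2: 12>7, skip
j=3: 6≤7, i=2, swap(2,3) ⇒ [4,3,6,12,11,1,8,13,7]
j=4: 11>7, skip
j=5: 1≤7, i=3, swap(3,5) ⇒ [4,3,6,1,11,12,8,13,7]
j=6: 8>7, skip
j=7: 13>7, skip
swap(4,8) ⇒ [4,3,6,1,7,12,8,13,11]; return 4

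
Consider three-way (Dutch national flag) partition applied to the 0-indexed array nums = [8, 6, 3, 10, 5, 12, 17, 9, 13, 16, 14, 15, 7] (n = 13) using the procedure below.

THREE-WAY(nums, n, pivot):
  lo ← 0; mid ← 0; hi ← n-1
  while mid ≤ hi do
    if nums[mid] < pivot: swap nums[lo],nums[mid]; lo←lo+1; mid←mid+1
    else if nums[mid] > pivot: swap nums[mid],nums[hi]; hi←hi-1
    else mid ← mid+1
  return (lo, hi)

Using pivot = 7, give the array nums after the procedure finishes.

lo=0 mid=0 hi=12
8>7: swap(0,12), hi=11 ⇒ [7, 6, 3, 10, 5, 12, 17, 9, 13, 16, 14, 15, 8]
7=7: mid=1
6<7: swap(0,1), lo=1 mid=2 ⇒ [6, 7, 3, 10, 5, 12, 17, 9, 13, 16, 14, 15, 8]
3<7: swap(1,2), lo=2 mid=3 ⇒ [6, 3, 7, 10, 5, 12, 17, 9, 13, 16, 14, 15, 8]
10>7: swap(3,11), hi=10 ⇒ [6, 3, 7, 15, 5, 12, 17, 9, 13, 16, 14, 10, 8]
15>7: swap(3,10), hi=9 ⇒ [6, 3, 7, 14, 5, 12, 17, 9, 13, 16, 15, 10, 8]
14>7: swap(3,9), hi=8 ⇒ [6, 3, 7, 16, 5, 12, 17, 9, 13, 14, 15, 10, 8]
16>7: swap(3,8), hi=7 ⇒ [6, 3, 7, 13, 5, 12, 17, 9, 16, 14, 15, 10, 8]
13>7: swap(3,7), hi=6 ⇒ [6, 3, 7, 9, 5, 12, 17, 13, 16, 14, 15, 10, 8]
9>7: swap(3,6), hi=5 ⇒ [6, 3, 7, 17, 5, 12, 9, 13, 16, 14, 15, 10, 8]
17>7: swap(3,5), hi=4 ⇒ [6, 3, 7, 12, 5, 17, 9, 13, 16, 14, 15, 10, 8]
12>7: swap(3,4), hi=3 ⇒ [6, 3, 7, 5, 12, 17, 9, 13, 16, 14, 15, 10, 8]
5<7: swap(2,3), lo=3 mid=4 ⇒ [6, 3, 5, 7, 12, 17, 9, 13, 16, 14, 15, 10, 8]
done. lo=3 hi=3; nums=[6, 3, 5, 7, 12, 17, 9, 13, 16, 14, 15, 10, 8]

[6, 3, 5, 7, 12, 17, 9, 13, 16, 14, 15, 10, 8]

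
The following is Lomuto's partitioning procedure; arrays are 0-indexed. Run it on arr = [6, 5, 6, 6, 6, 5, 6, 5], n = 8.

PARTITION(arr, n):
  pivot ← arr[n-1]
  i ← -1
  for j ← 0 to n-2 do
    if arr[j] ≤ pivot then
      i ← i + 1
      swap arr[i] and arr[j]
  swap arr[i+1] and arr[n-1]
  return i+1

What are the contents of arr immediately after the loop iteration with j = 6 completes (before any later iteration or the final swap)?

[5, 5, 6, 6, 6, 6, 6, 5]

pivot = arr[7] = 5; i = -1
j=0: arr[0]=6 > 5 → no swap
j=1: arr[1]=5 ≤ 5 → i=0, swap arr[0],arr[1] → [5, 6, 6, 6, 6, 5, 6, 5]
j=2: arr[2]=6 > 5 → no swap
j=3: arr[3]=6 > 5 → no swap
j=4: arr[4]=6 > 5 → no swap
j=5: arr[5]=5 ≤ 5 → i=1, swap arr[1],arr[5] → [5, 5, 6, 6, 6, 6, 6, 5]
j=6: arr[6]=6 > 5 → no swap
(after j=6) arr = [5, 5, 6, 6, 6, 6, 6, 5]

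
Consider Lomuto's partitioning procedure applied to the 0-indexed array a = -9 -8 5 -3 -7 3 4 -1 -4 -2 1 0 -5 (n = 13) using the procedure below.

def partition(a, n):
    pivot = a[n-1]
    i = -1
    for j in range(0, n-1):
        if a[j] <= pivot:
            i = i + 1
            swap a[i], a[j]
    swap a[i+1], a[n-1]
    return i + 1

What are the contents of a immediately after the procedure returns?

-9 -8 -7 -5 5 3 4 -1 -4 -2 1 0 -3

pivot = a[12] = -5; i = -1
j=0: a[0]=-9 ≤ -5 → i=0, swap a[0],a[0] (no change) → -9 -8 5 -3 -7 3 4 -1 -4 -2 1 0 -5
j=1: a[1]=-8 ≤ -5 → i=1, swap a[1],a[1] (no change) → -9 -8 5 -3 -7 3 4 -1 -4 -2 1 0 -5
j=2: a[2]=5 > -5 → no swap
j=3: a[3]=-3 > -5 → no swap
j=4: a[4]=-7 ≤ -5 → i=2, swap a[2],a[4] → -9 -8 -7 -3 5 3 4 -1 -4 -2 1 0 -5
j=5: a[5]=3 > -5 → no swap
j=6: a[6]=4 > -5 → no swap
j=7: a[7]=-1 > -5 → no swap
j=8: a[8]=-4 > -5 → no swap
j=9: a[9]=-2 > -5 → no swap
j=10: a[10]=1 > -5 → no swap
j=11: a[11]=0 > -5 → no swap
final swap a[3],a[12] → -9 -8 -7 -5 5 3 4 -1 -4 -2 1 0 -3; return 3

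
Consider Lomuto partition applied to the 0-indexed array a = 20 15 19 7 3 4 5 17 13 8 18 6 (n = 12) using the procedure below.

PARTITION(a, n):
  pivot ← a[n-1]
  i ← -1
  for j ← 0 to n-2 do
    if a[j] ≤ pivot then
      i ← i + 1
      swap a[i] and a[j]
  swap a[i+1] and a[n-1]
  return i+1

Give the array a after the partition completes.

pivot=6, i=-1
j=0: 20>6, skip
j=1: 15>6, skip
j=2: 19>6, skip
j=3: 7>6, skip
j=4: 3≤6, i=0, swap(0,4) ⇒ 3 15 19 7 20 4 5 17 13 8 18 6
j=5: 4≤6, i=1, swap(1,5) ⇒ 3 4 19 7 20 15 5 17 13 8 18 6
j=6: 5≤6, i=2, swap(2,6) ⇒ 3 4 5 7 20 15 19 17 13 8 18 6
j=7: 17>6, skip
j=8: 13>6, skip
j=9: 8>6, skip
j=10: 18>6, skip
swap(3,11) ⇒ 3 4 5 6 20 15 19 17 13 8 18 7; return 3

3 4 5 6 20 15 19 17 13 8 18 7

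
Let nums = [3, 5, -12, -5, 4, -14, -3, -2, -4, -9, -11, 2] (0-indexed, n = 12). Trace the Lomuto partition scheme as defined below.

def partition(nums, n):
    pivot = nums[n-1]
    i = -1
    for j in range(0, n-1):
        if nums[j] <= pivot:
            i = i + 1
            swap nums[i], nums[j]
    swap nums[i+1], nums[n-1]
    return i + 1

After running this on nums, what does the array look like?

pivot=2, i=-1
j=0: 3>2, skip
j=1: 5>2, skip
j=2: -12≤2, i=0, swap(0,2) ⇒ [-12, 5, 3, -5, 4, -14, -3, -2, -4, -9, -11, 2]
j=3: -5≤2, i=1, swap(1,3) ⇒ [-12, -5, 3, 5, 4, -14, -3, -2, -4, -9, -11, 2]
j=4: 4>2, skip
j=5: -14≤2, i=2, swap(2,5) ⇒ [-12, -5, -14, 5, 4, 3, -3, -2, -4, -9, -11, 2]
j=6: -3≤2, i=3, swap(3,6) ⇒ [-12, -5, -14, -3, 4, 3, 5, -2, -4, -9, -11, 2]
j=7: -2≤2, i=4, swap(4,7) ⇒ [-12, -5, -14, -3, -2, 3, 5, 4, -4, -9, -11, 2]
j=8: -4≤2, i=5, swap(5,8) ⇒ [-12, -5, -14, -3, -2, -4, 5, 4, 3, -9, -11, 2]
j=9: -9≤2, i=6, swap(6,9) ⇒ [-12, -5, -14, -3, -2, -4, -9, 4, 3, 5, -11, 2]
j=10: -11≤2, i=7, swap(7,10) ⇒ [-12, -5, -14, -3, -2, -4, -9, -11, 3, 5, 4, 2]
swap(8,11) ⇒ [-12, -5, -14, -3, -2, -4, -9, -11, 2, 5, 4, 3]; return 8

[-12, -5, -14, -3, -2, -4, -9, -11, 2, 5, 4, 3]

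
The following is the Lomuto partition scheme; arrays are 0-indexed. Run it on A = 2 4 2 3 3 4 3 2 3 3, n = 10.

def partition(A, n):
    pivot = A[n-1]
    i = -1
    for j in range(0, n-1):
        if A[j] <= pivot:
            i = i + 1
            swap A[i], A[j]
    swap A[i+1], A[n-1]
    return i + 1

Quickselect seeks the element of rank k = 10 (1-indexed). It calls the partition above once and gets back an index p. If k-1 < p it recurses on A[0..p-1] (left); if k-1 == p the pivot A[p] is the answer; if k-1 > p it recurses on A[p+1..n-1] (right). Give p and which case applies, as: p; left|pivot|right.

pivot = A[9] = 3; i = -1
j=0: A[0]=2 ≤ 3 → i=0, swap A[0],A[0] (no change) → 2 4 2 3 3 4 3 2 3 3
j=1: A[1]=4 > 3 → no swap
j=2: A[2]=2 ≤ 3 → i=1, swap A[1],A[2] → 2 2 4 3 3 4 3 2 3 3
j=3: A[3]=3 ≤ 3 → i=2, swap A[2],A[3] → 2 2 3 4 3 4 3 2 3 3
j=4: A[4]=3 ≤ 3 → i=3, swap A[3],A[4] → 2 2 3 3 4 4 3 2 3 3
j=5: A[5]=4 > 3 → no swap
j=6: A[6]=3 ≤ 3 → i=4, swap A[4],A[6] → 2 2 3 3 3 4 4 2 3 3
j=7: A[7]=2 ≤ 3 → i=5, swap A[5],A[7] → 2 2 3 3 3 2 4 4 3 3
j=8: A[8]=3 ≤ 3 → i=6, swap A[6],A[8] → 2 2 3 3 3 2 3 4 4 3
final swap A[7],A[9] → 2 2 3 3 3 2 3 3 4 4; return 7
p = 7; k-1 = 9 > 7 ⇒ right

7; right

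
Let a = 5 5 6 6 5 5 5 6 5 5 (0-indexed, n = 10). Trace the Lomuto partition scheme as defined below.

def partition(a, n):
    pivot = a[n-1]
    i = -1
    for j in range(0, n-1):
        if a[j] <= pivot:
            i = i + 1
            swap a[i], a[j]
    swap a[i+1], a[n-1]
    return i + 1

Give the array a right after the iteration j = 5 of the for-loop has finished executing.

5 5 5 5 6 6 5 6 5 5

pivot = a[9] = 5; i = -1
j=0: a[0]=5 ≤ 5 → i=0, swap a[0],a[0] (no change) → 5 5 6 6 5 5 5 6 5 5
j=1: a[1]=5 ≤ 5 → i=1, swap a[1],a[1] (no change) → 5 5 6 6 5 5 5 6 5 5
j=2: a[2]=6 > 5 → no swap
j=3: a[3]=6 > 5 → no swap
j=4: a[4]=5 ≤ 5 → i=2, swap a[2],a[4] → 5 5 5 6 6 5 5 6 5 5
j=5: a[5]=5 ≤ 5 → i=3, swap a[3],a[5] → 5 5 5 5 6 6 5 6 5 5
(after j=5) a = 5 5 5 5 6 6 5 6 5 5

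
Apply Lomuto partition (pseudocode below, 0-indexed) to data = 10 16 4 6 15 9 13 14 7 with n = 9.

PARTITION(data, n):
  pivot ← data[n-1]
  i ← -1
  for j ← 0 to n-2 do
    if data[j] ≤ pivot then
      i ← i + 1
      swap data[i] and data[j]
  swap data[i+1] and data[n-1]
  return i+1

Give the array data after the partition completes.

pivot = data[8] = 7; i = -1
j=0: data[0]=10 > 7 → no swap
j=1: data[1]=16 > 7 → no swap
j=2: data[2]=4 ≤ 7 → i=0, swap data[0],data[2] → 4 16 10 6 15 9 13 14 7
j=3: data[3]=6 ≤ 7 → i=1, swap data[1],data[3] → 4 6 10 16 15 9 13 14 7
j=4: data[4]=15 > 7 → no swap
j=5: data[5]=9 > 7 → no swap
j=6: data[6]=13 > 7 → no swap
j=7: data[7]=14 > 7 → no swap
final swap data[2],data[8] → 4 6 7 16 15 9 13 14 10; return 2

4 6 7 16 15 9 13 14 10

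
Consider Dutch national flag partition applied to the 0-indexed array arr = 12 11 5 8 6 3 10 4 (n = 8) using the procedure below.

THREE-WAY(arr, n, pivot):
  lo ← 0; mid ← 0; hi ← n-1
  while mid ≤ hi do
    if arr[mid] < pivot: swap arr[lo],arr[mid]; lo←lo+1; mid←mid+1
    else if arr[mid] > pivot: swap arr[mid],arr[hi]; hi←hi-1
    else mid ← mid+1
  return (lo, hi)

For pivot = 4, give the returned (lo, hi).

(1, 1)

pivot = 4; lo=0, mid=0, hi=7
arr[mid]=12>4: swap arr[0],arr[7]; hi=6 → 4 11 5 8 6 3 10 12
arr[mid]=4=4: mid=1
arr[mid]=11>4: swap arr[1],arr[6]; hi=5 → 4 10 5 8 6 3 11 12
arr[mid]=10>4: swap arr[1],arr[5]; hi=4 → 4 3 5 8 6 10 11 12
arr[mid]=3<4: swap arr[0],arr[1]; lo=1,mid=2 → 3 4 5 8 6 10 11 12
arr[mid]=5>4: swap arr[2],arr[4]; hi=3 → 3 4 6 8 5 10 11 12
arr[mid]=6>4: swap arr[2],arr[3]; hi=2 → 3 4 8 6 5 10 11 12
arr[mid]=8>4: swap arr[2],arr[2]; hi=1 → 3 4 8 6 5 10 11 12
end: lo=1, hi=1; arr = 3 4 8 6 5 10 11 12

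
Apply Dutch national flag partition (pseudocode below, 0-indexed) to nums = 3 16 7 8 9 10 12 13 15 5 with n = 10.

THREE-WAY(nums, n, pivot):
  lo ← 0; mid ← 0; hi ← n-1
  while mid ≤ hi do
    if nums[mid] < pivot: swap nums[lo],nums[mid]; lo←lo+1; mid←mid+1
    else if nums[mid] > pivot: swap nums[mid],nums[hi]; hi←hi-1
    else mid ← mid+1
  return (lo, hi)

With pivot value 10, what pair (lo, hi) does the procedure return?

(5, 5)

pivot = 10; lo=0, mid=0, hi=9
nums[mid]=3<10: swap nums[0],nums[0]; lo=1,mid=1 → 3 16 7 8 9 10 12 13 15 5
nums[mid]=16>10: swap nums[1],nums[9]; hi=8 → 3 5 7 8 9 10 12 13 15 16
nums[mid]=5<10: swap nums[1],nums[1]; lo=2,mid=2 → 3 5 7 8 9 10 12 13 15 16
nums[mid]=7<10: swap nums[2],nums[2]; lo=3,mid=3 → 3 5 7 8 9 10 12 13 15 16
nums[mid]=8<10: swap nums[3],nums[3]; lo=4,mid=4 → 3 5 7 8 9 10 12 13 15 16
nums[mid]=9<10: swap nums[4],nums[4]; lo=5,mid=5 → 3 5 7 8 9 10 12 13 15 16
nums[mid]=10=10: mid=6
nums[mid]=12>10: swap nums[6],nums[8]; hi=7 → 3 5 7 8 9 10 15 13 12 16
nums[mid]=15>10: swap nums[6],nums[7]; hi=6 → 3 5 7 8 9 10 13 15 12 16
nums[mid]=13>10: swap nums[6],nums[6]; hi=5 → 3 5 7 8 9 10 13 15 12 16
end: lo=5, hi=5; nums = 3 5 7 8 9 10 13 15 12 16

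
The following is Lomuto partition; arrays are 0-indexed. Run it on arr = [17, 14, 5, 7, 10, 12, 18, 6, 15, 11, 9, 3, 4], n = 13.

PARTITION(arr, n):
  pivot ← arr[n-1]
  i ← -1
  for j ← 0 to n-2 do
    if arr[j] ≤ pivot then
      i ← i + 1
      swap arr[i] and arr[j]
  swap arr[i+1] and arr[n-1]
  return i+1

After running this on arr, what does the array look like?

pivot = arr[12] = 4; i = -1
j=0: arr[0]=17 > 4 → no swap
j=1: arr[1]=14 > 4 → no swap
j=2: arr[2]=5 > 4 → no swap
j=3: arr[3]=7 > 4 → no swap
j=4: arr[4]=10 > 4 → no swap
j=5: arr[5]=12 > 4 → no swap
j=6: arr[6]=18 > 4 → no swap
j=7: arr[7]=6 > 4 → no swap
j=8: arr[8]=15 > 4 → no swap
j=9: arr[9]=11 > 4 → no swap
j=10: arr[10]=9 > 4 → no swap
j=11: arr[11]=3 ≤ 4 → i=0, swap arr[0],arr[11] → [3, 14, 5, 7, 10, 12, 18, 6, 15, 11, 9, 17, 4]
final swap arr[1],arr[12] → [3, 4, 5, 7, 10, 12, 18, 6, 15, 11, 9, 17, 14]; return 1

[3, 4, 5, 7, 10, 12, 18, 6, 15, 11, 9, 17, 14]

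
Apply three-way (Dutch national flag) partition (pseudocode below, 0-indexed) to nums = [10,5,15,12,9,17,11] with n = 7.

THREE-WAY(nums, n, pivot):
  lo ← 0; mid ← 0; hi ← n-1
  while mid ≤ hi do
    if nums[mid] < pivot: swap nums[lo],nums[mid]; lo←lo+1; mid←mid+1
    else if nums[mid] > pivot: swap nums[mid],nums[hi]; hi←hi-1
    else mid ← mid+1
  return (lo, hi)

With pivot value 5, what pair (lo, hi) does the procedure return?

(0, 0)

pivot = 5; lo=0, mid=0, hi=6
nums[mid]=10>5: swap nums[0],nums[6]; hi=5 → [11,5,15,12,9,17,10]
nums[mid]=11>5: swap nums[0],nums[5]; hi=4 → [17,5,15,12,9,11,10]
nums[mid]=17>5: swap nums[0],nums[4]; hi=3 → [9,5,15,12,17,11,10]
nums[mid]=9>5: swap nums[0],nums[3]; hi=2 → [12,5,15,9,17,11,10]
nums[mid]=12>5: swap nums[0],nums[2]; hi=1 → [15,5,12,9,17,11,10]
nums[mid]=15>5: swap nums[0],nums[1]; hi=0 → [5,15,12,9,17,11,10]
nums[mid]=5=5: mid=1
end: lo=0, hi=0; nums = [5,15,12,9,17,11,10]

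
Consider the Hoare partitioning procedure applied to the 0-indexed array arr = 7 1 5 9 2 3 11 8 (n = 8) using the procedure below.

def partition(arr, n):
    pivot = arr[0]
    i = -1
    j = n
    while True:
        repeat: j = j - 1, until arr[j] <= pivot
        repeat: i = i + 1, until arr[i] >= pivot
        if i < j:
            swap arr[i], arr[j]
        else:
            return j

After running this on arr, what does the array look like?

pivot = arr[0] = 7; i = -1, j = 8
j→5 (arr[5]=3≤7), i→0 (arr[0]=7≥7); i<j, swap → 3 1 5 9 2 7 11 8
j→4 (arr[4]=2≤7), i→3 (arr[3]=9≥7); i<j, swap → 3 1 5 2 9 7 11 8
j→3, i→4; i≥j, return j=3. arr = 3 1 5 2 9 7 11 8

3 1 5 2 9 7 11 8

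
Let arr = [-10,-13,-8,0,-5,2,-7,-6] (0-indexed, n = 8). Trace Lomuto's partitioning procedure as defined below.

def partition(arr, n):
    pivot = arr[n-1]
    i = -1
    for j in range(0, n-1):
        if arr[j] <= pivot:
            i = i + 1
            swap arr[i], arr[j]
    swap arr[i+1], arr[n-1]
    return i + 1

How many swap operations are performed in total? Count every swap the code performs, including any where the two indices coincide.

5

pivot = arr[7] = -6; i = -1
j=0: arr[0]=-10 ≤ -6 → i=0, swap arr[0],arr[0] (no change) → [-10,-13,-8,0,-5,2,-7,-6]
j=1: arr[1]=-13 ≤ -6 → i=1, swap arr[1],arr[1] (no change) → [-10,-13,-8,0,-5,2,-7,-6]
j=2: arr[2]=-8 ≤ -6 → i=2, swap arr[2],arr[2] (no change) → [-10,-13,-8,0,-5,2,-7,-6]
j=3: arr[3]=0 > -6 → no swap
j=4: arr[4]=-5 > -6 → no swap
j=5: arr[5]=2 > -6 → no swap
j=6: arr[6]=-7 ≤ -6 → i=3, swap arr[3],arr[6] → [-10,-13,-8,-7,-5,2,0,-6]
final swap arr[4],arr[7] → [-10,-13,-8,-7,-6,2,0,-5]; return 4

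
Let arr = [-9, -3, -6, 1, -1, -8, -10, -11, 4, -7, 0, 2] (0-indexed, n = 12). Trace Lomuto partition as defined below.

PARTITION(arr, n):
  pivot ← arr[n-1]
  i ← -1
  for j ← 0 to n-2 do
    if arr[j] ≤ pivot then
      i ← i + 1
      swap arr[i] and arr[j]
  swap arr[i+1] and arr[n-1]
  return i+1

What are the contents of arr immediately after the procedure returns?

pivot=2, i=-1
j=0: -9≤2, i=0, swap(0,0) ⇒ [-9, -3, -6, 1, -1, -8, -10, -11, 4, -7, 0, 2]
j=1: -3≤2, i=1, swap(1,1) ⇒ [-9, -3, -6, 1, -1, -8, -10, -11, 4, -7, 0, 2]
j=2: -6≤2, i=2, swap(2,2) ⇒ [-9, -3, -6, 1, -1, -8, -10, -11, 4, -7, 0, 2]
j=3: 1≤2, i=3, swap(3,3) ⇒ [-9, -3, -6, 1, -1, -8, -10, -11, 4, -7, 0, 2]
j=4: -1≤2, i=4, swap(4,4) ⇒ [-9, -3, -6, 1, -1, -8, -10, -11, 4, -7, 0, 2]
j=5: -8≤2, i=5, swap(5,5) ⇒ [-9, -3, -6, 1, -1, -8, -10, -11, 4, -7, 0, 2]
j=6: -10≤2, i=6, swap(6,6) ⇒ [-9, -3, -6, 1, -1, -8, -10, -11, 4, -7, 0, 2]
j=7: -11≤2, i=7, swap(7,7) ⇒ [-9, -3, -6, 1, -1, -8, -10, -11, 4, -7, 0, 2]
j=8: 4>2, skip
j=9: -7≤2, i=8, swap(8,9) ⇒ [-9, -3, -6, 1, -1, -8, -10, -11, -7, 4, 0, 2]
j=10: 0≤2, i=9, swap(9,10) ⇒ [-9, -3, -6, 1, -1, -8, -10, -11, -7, 0, 4, 2]
swap(10,11) ⇒ [-9, -3, -6, 1, -1, -8, -10, -11, -7, 0, 2, 4]; return 10

[-9, -3, -6, 1, -1, -8, -10, -11, -7, 0, 2, 4]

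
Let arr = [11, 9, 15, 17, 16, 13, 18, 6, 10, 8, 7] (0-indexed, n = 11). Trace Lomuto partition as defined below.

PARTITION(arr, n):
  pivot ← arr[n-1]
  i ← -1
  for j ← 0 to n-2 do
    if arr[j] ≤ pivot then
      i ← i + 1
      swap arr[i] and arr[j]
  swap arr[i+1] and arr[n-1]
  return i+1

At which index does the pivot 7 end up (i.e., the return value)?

1

pivot = arr[10] = 7; i = -1
j=0: arr[0]=11 > 7 → no swap
j=1: arr[1]=9 > 7 → no swap
j=2: arr[2]=15 > 7 → no swap
j=3: arr[3]=17 > 7 → no swap
j=4: arr[4]=16 > 7 → no swap
j=5: arr[5]=13 > 7 → no swap
j=6: arr[6]=18 > 7 → no swap
j=7: arr[7]=6 ≤ 7 → i=0, swap arr[0],arr[7] → [6, 9, 15, 17, 16, 13, 18, 11, 10, 8, 7]
j=8: arr[8]=10 > 7 → no swap
j=9: arr[9]=8 > 7 → no swap
final swap arr[1],arr[10] → [6, 7, 15, 17, 16, 13, 18, 11, 10, 8, 9]; return 1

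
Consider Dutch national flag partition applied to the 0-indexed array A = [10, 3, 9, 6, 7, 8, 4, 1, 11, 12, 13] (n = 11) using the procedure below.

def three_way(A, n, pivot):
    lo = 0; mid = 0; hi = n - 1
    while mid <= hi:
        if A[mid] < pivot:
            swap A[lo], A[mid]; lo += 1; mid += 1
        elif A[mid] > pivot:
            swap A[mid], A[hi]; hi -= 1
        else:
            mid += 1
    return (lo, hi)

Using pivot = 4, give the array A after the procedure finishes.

[1, 3, 4, 7, 8, 6, 9, 11, 12, 13, 10]

pivot = 4; lo=0, mid=0, hi=10
A[mid]=10>4: swap A[0],A[10]; hi=9 → [13, 3, 9, 6, 7, 8, 4, 1, 11, 12, 10]
A[mid]=13>4: swap A[0],A[9]; hi=8 → [12, 3, 9, 6, 7, 8, 4, 1, 11, 13, 10]
A[mid]=12>4: swap A[0],A[8]; hi=7 → [11, 3, 9, 6, 7, 8, 4, 1, 12, 13, 10]
A[mid]=11>4: swap A[0],A[7]; hi=6 → [1, 3, 9, 6, 7, 8, 4, 11, 12, 13, 10]
A[mid]=1<4: swap A[0],A[0]; lo=1,mid=1 → [1, 3, 9, 6, 7, 8, 4, 11, 12, 13, 10]
A[mid]=3<4: swap A[1],A[1]; lo=2,mid=2 → [1, 3, 9, 6, 7, 8, 4, 11, 12, 13, 10]
A[mid]=9>4: swap A[2],A[6]; hi=5 → [1, 3, 4, 6, 7, 8, 9, 11, 12, 13, 10]
A[mid]=4=4: mid=3
A[mid]=6>4: swap A[3],A[5]; hi=4 → [1, 3, 4, 8, 7, 6, 9, 11, 12, 13, 10]
A[mid]=8>4: swap A[3],A[4]; hi=3 → [1, 3, 4, 7, 8, 6, 9, 11, 12, 13, 10]
A[mid]=7>4: swap A[3],A[3]; hi=2 → [1, 3, 4, 7, 8, 6, 9, 11, 12, 13, 10]
end: lo=2, hi=2; A = [1, 3, 4, 7, 8, 6, 9, 11, 12, 13, 10]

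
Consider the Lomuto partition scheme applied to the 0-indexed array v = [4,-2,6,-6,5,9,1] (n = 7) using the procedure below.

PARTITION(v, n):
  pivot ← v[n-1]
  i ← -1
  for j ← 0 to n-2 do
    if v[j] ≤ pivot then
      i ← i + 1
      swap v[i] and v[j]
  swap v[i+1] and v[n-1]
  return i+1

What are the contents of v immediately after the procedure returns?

pivot=1, i=-1
j=0: 4>1, skip
j=1: -2≤1, i=0, swap(0,1) ⇒ [-2,4,6,-6,5,9,1]
j=2: 6>1, skip
j=3: -6≤1, i=1, swap(1,3) ⇒ [-2,-6,6,4,5,9,1]
j=4: 5>1, skip
j=5: 9>1, skip
swap(2,6) ⇒ [-2,-6,1,4,5,9,6]; return 2

[-2,-6,1,4,5,9,6]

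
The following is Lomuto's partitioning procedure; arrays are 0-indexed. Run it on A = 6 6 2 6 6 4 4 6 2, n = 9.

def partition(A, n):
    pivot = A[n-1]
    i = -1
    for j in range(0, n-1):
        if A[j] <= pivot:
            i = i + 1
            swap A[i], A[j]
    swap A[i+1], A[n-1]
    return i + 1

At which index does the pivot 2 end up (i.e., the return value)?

1

pivot=2, i=-1
j=0: 6>2, skip
j=1: 6>2, skip
j=2: 2≤2, i=0, swap(0,2) ⇒ 2 6 6 6 6 4 4 6 2
j=3: 6>2, skip
j=4: 6>2, skip
j=5: 4>2, skip
j=6: 4>2, skip
j=7: 6>2, skip
swap(1,8) ⇒ 2 2 6 6 6 4 4 6 6; return 1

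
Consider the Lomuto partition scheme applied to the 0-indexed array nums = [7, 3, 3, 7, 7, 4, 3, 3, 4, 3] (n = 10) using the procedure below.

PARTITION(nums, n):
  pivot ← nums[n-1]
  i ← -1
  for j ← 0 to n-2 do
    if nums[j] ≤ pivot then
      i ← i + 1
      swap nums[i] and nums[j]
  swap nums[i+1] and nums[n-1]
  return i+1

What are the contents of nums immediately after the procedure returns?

[3, 3, 3, 3, 3, 4, 7, 7, 4, 7]

pivot = nums[9] = 3; i = -1
j=0: nums[0]=7 > 3 → no swap
j=1: nums[1]=3 ≤ 3 → i=0, swap nums[0],nums[1] → [3, 7, 3, 7, 7, 4, 3, 3, 4, 3]
j=2: nums[2]=3 ≤ 3 → i=1, swap nums[1],nums[2] → [3, 3, 7, 7, 7, 4, 3, 3, 4, 3]
j=3: nums[3]=7 > 3 → no swap
j=4: nums[4]=7 > 3 → no swap
j=5: nums[5]=4 > 3 → no swap
j=6: nums[6]=3 ≤ 3 → i=2, swap nums[2],nums[6] → [3, 3, 3, 7, 7, 4, 7, 3, 4, 3]
j=7: nums[7]=3 ≤ 3 → i=3, swap nums[3],nums[7] → [3, 3, 3, 3, 7, 4, 7, 7, 4, 3]
j=8: nums[8]=4 > 3 → no swap
final swap nums[4],nums[9] → [3, 3, 3, 3, 3, 4, 7, 7, 4, 7]; return 4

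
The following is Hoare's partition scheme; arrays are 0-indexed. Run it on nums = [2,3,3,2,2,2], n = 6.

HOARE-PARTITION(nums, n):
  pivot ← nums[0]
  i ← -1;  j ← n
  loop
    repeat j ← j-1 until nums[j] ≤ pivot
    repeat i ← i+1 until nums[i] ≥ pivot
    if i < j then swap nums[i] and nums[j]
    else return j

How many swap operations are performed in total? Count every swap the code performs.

pivot=2
j stops at 5 (2), i stops at 0 (2); swap ⇒ [2,3,3,2,2,2]
j stops at 4 (2), i stops at 1 (3); swap ⇒ [2,2,3,2,3,2]
j stops at 3 (2), i stops at 2 (3); swap ⇒ [2,2,2,3,3,2]
j stops at 2, i stops at 3; i≥j ⇒ return 2. nums=[2,2,2,3,3,2]

3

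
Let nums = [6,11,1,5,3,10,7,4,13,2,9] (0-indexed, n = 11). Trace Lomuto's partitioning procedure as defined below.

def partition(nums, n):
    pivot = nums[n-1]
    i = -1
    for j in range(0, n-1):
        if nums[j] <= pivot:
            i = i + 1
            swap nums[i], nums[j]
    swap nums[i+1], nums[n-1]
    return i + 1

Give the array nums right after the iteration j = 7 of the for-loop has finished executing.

[6,1,5,3,7,4,11,10,13,2,9]

pivot = nums[10] = 9; i = -1
j=0: nums[0]=6 ≤ 9 → i=0, swap nums[0],nums[0] (no change) → [6,11,1,5,3,10,7,4,13,2,9]
j=1: nums[1]=11 > 9 → no swap
j=2: nums[2]=1 ≤ 9 → i=1, swap nums[1],nums[2] → [6,1,11,5,3,10,7,4,13,2,9]
j=3: nums[3]=5 ≤ 9 → i=2, swap nums[2],nums[3] → [6,1,5,11,3,10,7,4,13,2,9]
j=4: nums[4]=3 ≤ 9 → i=3, swap nums[3],nums[4] → [6,1,5,3,11,10,7,4,13,2,9]
j=5: nums[5]=10 > 9 → no swap
j=6: nums[6]=7 ≤ 9 → i=4, swap nums[4],nums[6] → [6,1,5,3,7,10,11,4,13,2,9]
j=7: nums[7]=4 ≤ 9 → i=5, swap nums[5],nums[7] → [6,1,5,3,7,4,11,10,13,2,9]
(after j=7) nums = [6,1,5,3,7,4,11,10,13,2,9]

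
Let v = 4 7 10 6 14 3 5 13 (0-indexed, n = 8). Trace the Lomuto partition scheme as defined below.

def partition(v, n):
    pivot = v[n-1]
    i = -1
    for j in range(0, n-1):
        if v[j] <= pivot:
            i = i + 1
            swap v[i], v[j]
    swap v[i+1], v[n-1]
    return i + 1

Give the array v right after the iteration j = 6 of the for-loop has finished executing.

4 7 10 6 3 5 14 13

pivot = v[7] = 13; i = -1
j=0: v[0]=4 ≤ 13 → i=0, swap v[0],v[0] (no change) → 4 7 10 6 14 3 5 13
j=1: v[1]=7 ≤ 13 → i=1, swap v[1],v[1] (no change) → 4 7 10 6 14 3 5 13
j=2: v[2]=10 ≤ 13 → i=2, swap v[2],v[2] (no change) → 4 7 10 6 14 3 5 13
j=3: v[3]=6 ≤ 13 → i=3, swap v[3],v[3] (no change) → 4 7 10 6 14 3 5 13
j=4: v[4]=14 > 13 → no swap
j=5: v[5]=3 ≤ 13 → i=4, swap v[4],v[5] → 4 7 10 6 3 14 5 13
j=6: v[6]=5 ≤ 13 → i=5, swap v[5],v[6] → 4 7 10 6 3 5 14 13
(after j=6) v = 4 7 10 6 3 5 14 13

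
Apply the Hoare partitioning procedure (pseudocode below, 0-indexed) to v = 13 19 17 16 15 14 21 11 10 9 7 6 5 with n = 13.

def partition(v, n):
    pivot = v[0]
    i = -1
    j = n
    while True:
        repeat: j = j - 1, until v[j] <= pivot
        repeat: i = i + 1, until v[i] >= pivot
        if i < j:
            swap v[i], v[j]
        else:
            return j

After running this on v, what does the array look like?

pivot = v[0] = 13; i = -1, j = 13
j→12 (v[12]=5≤13), i→0 (v[0]=13≥13); i<j, swap → 5 19 17 16 15 14 21 11 10 9 7 6 13
j→11 (v[11]=6≤13), i→1 (v[1]=19≥13); i<j, swap → 5 6 17 16 15 14 21 11 10 9 7 19 13
j→10 (v[10]=7≤13), i→2 (v[2]=17≥13); i<j, swap → 5 6 7 16 15 14 21 11 10 9 17 19 13
j→9 (v[9]=9≤13), i→3 (v[3]=16≥13); i<j, swap → 5 6 7 9 15 14 21 11 10 16 17 19 13
j→8 (v[8]=10≤13), i→4 (v[4]=15≥13); i<j, swap → 5 6 7 9 10 14 21 11 15 16 17 19 13
j→7 (v[7]=11≤13), i→5 (v[5]=14≥13); i<j, swap → 5 6 7 9 10 11 21 14 15 16 17 19 13
j→5, i→6; i≥j, return j=5. v = 5 6 7 9 10 11 21 14 15 16 17 19 13

5 6 7 9 10 11 21 14 15 16 17 19 13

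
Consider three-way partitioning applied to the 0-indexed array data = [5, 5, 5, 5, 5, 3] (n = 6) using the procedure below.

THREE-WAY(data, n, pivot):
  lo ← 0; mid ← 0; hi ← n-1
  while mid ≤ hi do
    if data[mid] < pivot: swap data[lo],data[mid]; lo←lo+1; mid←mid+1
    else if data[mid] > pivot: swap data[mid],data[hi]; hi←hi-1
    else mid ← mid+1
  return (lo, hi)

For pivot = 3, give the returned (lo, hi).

(0, 0)

lo=0 mid=0 hi=5
5>3: swap(0,5), hi=4 ⇒ [3, 5, 5, 5, 5, 5]
3=3: mid=1
5>3: swap(1,4), hi=3 ⇒ [3, 5, 5, 5, 5, 5]
5>3: swap(1,3), hi=2 ⇒ [3, 5, 5, 5, 5, 5]
5>3: swap(1,2), hi=1 ⇒ [3, 5, 5, 5, 5, 5]
5>3: swap(1,1), hi=0 ⇒ [3, 5, 5, 5, 5, 5]
done. lo=0 hi=0; data=[3, 5, 5, 5, 5, 5]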